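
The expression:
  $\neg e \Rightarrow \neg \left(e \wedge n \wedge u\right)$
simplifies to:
$\text{True}$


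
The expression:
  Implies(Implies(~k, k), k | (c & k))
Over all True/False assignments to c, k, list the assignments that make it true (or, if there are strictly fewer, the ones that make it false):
is always true.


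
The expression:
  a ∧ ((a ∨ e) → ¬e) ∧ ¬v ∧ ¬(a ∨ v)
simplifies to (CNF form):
False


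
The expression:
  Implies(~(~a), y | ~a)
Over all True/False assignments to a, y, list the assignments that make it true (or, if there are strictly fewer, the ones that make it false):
is false only for:
  a=True, y=False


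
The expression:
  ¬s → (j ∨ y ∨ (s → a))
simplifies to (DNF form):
True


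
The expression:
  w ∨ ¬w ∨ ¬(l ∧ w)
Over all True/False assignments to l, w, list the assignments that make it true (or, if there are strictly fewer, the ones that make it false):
is always true.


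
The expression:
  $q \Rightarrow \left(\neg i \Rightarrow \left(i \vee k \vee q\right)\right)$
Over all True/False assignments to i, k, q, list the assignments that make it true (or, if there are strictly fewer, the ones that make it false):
is always true.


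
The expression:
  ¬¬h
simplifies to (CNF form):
h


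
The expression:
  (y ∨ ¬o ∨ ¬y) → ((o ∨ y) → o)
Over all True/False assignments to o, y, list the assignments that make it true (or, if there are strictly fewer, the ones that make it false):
is false only for:
  o=False, y=True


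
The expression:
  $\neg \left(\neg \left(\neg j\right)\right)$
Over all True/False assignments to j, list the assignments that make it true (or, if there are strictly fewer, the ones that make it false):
is true only for:
  j=False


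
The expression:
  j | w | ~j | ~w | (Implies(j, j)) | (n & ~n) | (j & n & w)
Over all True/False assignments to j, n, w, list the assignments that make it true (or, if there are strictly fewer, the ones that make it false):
is always true.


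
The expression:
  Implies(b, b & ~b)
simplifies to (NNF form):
~b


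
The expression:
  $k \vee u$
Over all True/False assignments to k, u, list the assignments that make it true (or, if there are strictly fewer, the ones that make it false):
is false only for:
  k=False, u=False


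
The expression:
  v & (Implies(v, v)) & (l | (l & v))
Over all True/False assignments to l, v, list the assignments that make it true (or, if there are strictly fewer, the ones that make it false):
is true only for:
  l=True, v=True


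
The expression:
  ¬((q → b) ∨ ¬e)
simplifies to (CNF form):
e ∧ q ∧ ¬b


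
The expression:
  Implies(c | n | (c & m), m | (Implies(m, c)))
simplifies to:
True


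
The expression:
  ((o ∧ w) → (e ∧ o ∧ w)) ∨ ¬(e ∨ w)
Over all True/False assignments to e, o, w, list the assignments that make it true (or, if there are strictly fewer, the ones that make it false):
is false only for:
  e=False, o=True, w=True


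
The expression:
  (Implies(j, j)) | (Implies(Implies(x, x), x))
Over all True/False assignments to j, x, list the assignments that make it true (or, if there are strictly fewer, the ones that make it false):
is always true.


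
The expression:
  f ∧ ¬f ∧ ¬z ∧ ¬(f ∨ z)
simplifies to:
False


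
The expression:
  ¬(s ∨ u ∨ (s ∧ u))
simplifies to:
¬s ∧ ¬u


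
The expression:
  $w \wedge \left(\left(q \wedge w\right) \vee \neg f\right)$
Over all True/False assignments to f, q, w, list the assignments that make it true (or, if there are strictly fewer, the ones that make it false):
is true only for:
  f=False, q=False, w=True;
  f=False, q=True, w=True;
  f=True, q=True, w=True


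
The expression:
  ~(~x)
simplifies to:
x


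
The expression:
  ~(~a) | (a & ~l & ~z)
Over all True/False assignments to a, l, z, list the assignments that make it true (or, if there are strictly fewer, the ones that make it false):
is true only for:
  a=True, l=False, z=False;
  a=True, l=False, z=True;
  a=True, l=True, z=False;
  a=True, l=True, z=True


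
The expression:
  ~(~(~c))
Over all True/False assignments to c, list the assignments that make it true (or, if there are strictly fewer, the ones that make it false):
is true only for:
  c=False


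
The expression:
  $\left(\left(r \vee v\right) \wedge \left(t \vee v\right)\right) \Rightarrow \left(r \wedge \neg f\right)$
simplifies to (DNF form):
$\left(r \wedge \neg f\right) \vee \left(\neg r \wedge \neg v\right) \vee \left(\neg t \wedge \neg v\right)$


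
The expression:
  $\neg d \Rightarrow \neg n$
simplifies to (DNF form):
$d \vee \neg n$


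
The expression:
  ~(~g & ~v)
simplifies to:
g | v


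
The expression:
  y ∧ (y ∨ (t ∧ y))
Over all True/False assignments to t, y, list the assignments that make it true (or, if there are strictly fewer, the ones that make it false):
is true only for:
  t=False, y=True;
  t=True, y=True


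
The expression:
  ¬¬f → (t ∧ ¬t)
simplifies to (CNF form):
¬f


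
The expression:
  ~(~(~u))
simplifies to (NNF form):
~u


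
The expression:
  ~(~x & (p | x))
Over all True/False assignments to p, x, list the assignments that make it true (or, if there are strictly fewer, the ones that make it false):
is false only for:
  p=True, x=False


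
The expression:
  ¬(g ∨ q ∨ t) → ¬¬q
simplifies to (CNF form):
g ∨ q ∨ t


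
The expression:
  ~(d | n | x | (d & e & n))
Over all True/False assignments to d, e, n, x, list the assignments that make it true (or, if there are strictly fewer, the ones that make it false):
is true only for:
  d=False, e=False, n=False, x=False;
  d=False, e=True, n=False, x=False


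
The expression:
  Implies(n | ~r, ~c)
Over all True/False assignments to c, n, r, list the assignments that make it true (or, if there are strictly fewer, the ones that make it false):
is false only for:
  c=True, n=False, r=False;
  c=True, n=True, r=False;
  c=True, n=True, r=True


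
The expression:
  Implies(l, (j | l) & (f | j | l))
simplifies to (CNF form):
True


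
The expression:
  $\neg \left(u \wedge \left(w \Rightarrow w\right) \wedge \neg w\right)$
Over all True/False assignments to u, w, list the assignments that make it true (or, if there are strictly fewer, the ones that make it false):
is false only for:
  u=True, w=False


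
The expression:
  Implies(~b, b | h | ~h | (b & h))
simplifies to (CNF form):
True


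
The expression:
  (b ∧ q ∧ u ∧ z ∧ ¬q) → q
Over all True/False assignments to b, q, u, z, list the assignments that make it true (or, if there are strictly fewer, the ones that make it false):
is always true.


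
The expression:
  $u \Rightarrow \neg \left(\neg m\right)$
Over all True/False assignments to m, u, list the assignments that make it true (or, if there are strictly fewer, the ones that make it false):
is false only for:
  m=False, u=True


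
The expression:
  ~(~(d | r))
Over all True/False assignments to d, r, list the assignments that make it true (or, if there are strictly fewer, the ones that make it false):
is false only for:
  d=False, r=False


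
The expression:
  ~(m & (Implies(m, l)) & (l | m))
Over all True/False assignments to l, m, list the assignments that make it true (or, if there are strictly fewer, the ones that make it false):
is false only for:
  l=True, m=True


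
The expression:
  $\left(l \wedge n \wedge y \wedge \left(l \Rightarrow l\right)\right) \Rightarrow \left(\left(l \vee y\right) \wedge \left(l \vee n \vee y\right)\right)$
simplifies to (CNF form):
$\text{True}$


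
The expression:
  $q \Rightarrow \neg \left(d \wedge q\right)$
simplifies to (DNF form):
$\neg d \vee \neg q$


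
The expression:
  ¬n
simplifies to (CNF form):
¬n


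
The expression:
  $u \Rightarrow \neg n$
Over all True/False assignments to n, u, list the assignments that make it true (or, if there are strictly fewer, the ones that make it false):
is false only for:
  n=True, u=True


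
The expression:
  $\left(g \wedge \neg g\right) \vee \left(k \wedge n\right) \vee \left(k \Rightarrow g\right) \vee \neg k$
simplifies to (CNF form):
$g \vee n \vee \neg k$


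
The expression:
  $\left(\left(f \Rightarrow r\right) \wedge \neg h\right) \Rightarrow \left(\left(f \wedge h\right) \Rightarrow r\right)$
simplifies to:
$\text{True}$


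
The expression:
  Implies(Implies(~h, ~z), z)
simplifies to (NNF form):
z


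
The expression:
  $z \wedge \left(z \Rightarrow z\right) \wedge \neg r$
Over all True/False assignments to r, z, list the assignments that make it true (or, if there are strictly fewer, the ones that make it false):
is true only for:
  r=False, z=True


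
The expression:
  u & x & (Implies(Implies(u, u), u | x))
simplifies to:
u & x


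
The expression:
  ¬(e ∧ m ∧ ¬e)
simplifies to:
True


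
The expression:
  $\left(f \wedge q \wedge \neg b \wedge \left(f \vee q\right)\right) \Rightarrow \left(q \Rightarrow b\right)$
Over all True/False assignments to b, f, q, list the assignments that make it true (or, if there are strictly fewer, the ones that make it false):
is false only for:
  b=False, f=True, q=True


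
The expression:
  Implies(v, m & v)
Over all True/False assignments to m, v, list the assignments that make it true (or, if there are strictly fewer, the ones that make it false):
is false only for:
  m=False, v=True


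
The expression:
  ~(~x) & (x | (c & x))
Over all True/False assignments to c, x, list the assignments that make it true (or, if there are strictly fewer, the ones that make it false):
is true only for:
  c=False, x=True;
  c=True, x=True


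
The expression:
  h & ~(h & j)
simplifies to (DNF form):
h & ~j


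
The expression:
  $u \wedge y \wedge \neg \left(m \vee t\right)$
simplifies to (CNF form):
$u \wedge y \wedge \neg m \wedge \neg t$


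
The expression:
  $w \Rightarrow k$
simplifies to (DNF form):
$k \vee \neg w$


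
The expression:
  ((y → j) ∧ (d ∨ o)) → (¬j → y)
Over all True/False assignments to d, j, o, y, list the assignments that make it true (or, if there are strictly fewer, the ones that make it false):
is false only for:
  d=False, j=False, o=True, y=False;
  d=True, j=False, o=False, y=False;
  d=True, j=False, o=True, y=False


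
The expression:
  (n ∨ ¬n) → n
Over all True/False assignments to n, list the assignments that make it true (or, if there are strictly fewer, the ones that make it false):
is true only for:
  n=True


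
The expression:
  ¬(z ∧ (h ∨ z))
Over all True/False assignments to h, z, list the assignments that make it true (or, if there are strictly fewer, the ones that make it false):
is true only for:
  h=False, z=False;
  h=True, z=False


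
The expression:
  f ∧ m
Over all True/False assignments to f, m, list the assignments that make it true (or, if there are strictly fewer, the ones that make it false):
is true only for:
  f=True, m=True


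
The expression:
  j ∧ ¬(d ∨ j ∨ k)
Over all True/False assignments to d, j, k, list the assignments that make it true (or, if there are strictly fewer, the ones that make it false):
is never true.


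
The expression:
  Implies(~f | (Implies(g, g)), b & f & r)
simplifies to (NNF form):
b & f & r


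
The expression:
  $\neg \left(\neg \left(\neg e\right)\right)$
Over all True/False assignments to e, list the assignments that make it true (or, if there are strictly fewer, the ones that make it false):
is true only for:
  e=False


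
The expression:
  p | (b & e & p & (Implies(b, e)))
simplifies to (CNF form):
p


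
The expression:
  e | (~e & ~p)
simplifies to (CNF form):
e | ~p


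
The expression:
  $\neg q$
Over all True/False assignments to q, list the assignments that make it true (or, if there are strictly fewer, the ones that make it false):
is true only for:
  q=False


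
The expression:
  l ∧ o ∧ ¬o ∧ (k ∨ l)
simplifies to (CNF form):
False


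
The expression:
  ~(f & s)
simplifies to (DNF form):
~f | ~s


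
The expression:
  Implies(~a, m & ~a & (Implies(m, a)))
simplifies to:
a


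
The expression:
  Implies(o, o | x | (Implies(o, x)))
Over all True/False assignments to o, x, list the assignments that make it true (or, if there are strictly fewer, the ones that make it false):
is always true.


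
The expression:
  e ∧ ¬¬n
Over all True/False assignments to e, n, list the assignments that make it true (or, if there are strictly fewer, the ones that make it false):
is true only for:
  e=True, n=True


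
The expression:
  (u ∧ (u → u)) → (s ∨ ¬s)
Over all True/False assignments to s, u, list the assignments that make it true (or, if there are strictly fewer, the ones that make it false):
is always true.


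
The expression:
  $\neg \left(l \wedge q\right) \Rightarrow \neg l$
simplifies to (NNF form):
$q \vee \neg l$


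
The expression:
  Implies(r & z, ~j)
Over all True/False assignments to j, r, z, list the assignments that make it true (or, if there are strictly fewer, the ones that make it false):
is false only for:
  j=True, r=True, z=True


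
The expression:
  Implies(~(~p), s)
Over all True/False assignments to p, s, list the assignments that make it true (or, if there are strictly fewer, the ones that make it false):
is false only for:
  p=True, s=False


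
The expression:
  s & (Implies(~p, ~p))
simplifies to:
s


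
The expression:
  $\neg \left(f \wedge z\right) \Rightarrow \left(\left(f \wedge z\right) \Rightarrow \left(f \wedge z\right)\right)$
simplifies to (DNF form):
$\text{True}$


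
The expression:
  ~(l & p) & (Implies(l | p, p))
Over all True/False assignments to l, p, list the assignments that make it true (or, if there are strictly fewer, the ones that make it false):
is true only for:
  l=False, p=False;
  l=False, p=True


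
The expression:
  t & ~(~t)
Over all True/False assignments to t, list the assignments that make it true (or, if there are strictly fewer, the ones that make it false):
is true only for:
  t=True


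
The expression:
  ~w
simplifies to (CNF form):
~w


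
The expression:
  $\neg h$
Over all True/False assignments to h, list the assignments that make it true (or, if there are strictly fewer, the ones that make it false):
is true only for:
  h=False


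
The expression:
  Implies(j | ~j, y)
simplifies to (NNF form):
y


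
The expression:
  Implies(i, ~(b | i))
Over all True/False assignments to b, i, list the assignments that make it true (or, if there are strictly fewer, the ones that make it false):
is true only for:
  b=False, i=False;
  b=True, i=False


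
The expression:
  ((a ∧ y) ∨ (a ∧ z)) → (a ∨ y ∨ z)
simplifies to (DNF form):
True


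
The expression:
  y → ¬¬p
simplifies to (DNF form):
p ∨ ¬y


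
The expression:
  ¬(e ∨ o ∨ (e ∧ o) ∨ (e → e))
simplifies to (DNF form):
False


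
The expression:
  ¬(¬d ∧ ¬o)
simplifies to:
d ∨ o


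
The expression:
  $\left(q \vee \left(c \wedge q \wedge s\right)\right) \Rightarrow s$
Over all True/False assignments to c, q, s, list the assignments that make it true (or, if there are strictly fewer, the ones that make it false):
is false only for:
  c=False, q=True, s=False;
  c=True, q=True, s=False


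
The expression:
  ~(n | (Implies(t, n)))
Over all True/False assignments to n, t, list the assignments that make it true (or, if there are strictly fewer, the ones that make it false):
is true only for:
  n=False, t=True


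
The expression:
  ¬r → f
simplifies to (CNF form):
f ∨ r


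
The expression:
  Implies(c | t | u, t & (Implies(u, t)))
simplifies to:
t | (~c & ~u)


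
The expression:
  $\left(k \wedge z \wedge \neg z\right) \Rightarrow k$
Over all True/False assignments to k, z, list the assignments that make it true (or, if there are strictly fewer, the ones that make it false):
is always true.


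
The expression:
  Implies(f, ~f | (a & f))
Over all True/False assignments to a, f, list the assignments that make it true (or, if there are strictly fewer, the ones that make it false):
is false only for:
  a=False, f=True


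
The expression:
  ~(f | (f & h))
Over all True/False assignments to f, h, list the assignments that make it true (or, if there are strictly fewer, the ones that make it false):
is true only for:
  f=False, h=False;
  f=False, h=True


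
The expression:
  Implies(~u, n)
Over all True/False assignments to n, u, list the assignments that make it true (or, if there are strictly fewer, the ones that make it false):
is false only for:
  n=False, u=False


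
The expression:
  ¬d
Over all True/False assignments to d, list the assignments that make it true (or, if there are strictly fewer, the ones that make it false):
is true only for:
  d=False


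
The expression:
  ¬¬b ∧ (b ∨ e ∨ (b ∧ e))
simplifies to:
b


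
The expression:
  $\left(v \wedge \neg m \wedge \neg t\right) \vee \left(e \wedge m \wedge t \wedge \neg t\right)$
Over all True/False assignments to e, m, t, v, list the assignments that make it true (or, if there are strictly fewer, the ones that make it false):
is true only for:
  e=False, m=False, t=False, v=True;
  e=True, m=False, t=False, v=True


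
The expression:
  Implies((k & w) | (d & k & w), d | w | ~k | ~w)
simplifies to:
True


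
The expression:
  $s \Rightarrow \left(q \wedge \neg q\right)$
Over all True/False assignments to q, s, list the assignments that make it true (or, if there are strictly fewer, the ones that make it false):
is true only for:
  q=False, s=False;
  q=True, s=False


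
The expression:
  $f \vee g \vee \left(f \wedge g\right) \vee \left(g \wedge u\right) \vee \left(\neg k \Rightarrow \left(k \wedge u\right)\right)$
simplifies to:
$f \vee g \vee k$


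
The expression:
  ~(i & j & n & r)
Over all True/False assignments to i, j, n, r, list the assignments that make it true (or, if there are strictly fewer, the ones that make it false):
is false only for:
  i=True, j=True, n=True, r=True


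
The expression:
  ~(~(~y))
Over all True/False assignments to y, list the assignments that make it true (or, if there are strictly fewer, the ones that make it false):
is true only for:
  y=False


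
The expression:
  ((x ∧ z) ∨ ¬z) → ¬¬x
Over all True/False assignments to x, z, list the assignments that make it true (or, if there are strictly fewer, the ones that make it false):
is false only for:
  x=False, z=False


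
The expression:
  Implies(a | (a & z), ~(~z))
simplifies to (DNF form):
z | ~a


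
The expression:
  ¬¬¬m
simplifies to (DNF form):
¬m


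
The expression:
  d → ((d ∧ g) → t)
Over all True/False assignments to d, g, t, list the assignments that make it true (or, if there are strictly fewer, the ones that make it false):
is false only for:
  d=True, g=True, t=False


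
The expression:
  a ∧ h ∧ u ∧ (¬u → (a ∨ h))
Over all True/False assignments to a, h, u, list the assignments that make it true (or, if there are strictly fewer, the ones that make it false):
is true only for:
  a=True, h=True, u=True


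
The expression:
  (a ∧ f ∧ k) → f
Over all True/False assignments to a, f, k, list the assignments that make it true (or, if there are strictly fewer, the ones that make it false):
is always true.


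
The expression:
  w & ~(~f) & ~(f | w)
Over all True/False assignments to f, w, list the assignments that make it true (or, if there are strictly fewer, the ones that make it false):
is never true.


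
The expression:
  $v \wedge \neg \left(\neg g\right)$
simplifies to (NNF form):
$g \wedge v$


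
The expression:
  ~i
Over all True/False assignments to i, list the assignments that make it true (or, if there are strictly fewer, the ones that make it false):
is true only for:
  i=False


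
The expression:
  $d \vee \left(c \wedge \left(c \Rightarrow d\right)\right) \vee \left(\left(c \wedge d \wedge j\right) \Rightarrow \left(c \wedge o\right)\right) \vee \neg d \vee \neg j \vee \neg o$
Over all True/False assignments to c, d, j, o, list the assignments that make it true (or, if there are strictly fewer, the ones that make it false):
is always true.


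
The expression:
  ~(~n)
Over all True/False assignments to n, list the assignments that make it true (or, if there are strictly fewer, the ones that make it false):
is true only for:
  n=True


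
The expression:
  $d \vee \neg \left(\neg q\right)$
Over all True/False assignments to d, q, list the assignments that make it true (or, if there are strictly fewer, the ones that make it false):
is false only for:
  d=False, q=False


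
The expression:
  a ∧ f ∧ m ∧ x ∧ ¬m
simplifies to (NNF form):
False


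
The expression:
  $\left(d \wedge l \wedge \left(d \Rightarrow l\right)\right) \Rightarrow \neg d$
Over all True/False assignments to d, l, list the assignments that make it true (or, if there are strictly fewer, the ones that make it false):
is false only for:
  d=True, l=True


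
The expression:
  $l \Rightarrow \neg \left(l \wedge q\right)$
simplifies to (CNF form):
$\neg l \vee \neg q$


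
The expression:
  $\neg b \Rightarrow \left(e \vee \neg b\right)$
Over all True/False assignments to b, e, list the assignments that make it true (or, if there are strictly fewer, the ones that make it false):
is always true.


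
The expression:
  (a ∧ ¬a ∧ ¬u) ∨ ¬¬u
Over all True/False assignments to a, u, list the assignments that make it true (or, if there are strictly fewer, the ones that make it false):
is true only for:
  a=False, u=True;
  a=True, u=True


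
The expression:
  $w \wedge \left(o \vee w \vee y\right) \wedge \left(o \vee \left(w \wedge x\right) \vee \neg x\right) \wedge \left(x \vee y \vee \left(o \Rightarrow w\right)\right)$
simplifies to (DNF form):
$w$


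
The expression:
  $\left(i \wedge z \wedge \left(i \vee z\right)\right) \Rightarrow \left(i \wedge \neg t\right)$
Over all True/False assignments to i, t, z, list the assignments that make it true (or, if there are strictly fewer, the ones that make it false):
is false only for:
  i=True, t=True, z=True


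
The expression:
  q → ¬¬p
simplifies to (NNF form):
p ∨ ¬q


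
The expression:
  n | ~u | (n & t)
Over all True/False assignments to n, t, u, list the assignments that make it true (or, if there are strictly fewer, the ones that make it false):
is false only for:
  n=False, t=False, u=True;
  n=False, t=True, u=True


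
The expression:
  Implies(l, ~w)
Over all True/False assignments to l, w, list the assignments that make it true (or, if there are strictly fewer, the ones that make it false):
is false only for:
  l=True, w=True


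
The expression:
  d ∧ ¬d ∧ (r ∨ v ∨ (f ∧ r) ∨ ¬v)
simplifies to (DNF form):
False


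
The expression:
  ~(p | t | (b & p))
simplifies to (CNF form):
~p & ~t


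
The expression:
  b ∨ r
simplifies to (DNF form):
b ∨ r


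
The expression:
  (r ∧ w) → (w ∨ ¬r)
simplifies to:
True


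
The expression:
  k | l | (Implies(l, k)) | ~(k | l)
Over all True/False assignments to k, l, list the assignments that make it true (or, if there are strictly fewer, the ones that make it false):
is always true.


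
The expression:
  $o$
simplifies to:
$o$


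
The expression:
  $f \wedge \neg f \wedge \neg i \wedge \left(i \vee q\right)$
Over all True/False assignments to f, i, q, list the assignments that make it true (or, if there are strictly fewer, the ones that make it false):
is never true.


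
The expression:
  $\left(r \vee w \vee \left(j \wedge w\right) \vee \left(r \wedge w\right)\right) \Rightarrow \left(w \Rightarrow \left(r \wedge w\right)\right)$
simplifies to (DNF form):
$r \vee \neg w$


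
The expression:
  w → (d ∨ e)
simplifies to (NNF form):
d ∨ e ∨ ¬w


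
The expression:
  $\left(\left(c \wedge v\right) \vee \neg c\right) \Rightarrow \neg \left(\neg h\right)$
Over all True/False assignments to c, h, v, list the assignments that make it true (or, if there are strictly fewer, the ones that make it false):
is false only for:
  c=False, h=False, v=False;
  c=False, h=False, v=True;
  c=True, h=False, v=True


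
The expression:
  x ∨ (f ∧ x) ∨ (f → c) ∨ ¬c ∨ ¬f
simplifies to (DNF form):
True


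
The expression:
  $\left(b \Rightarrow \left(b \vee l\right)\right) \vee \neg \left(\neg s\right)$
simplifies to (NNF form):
$\text{True}$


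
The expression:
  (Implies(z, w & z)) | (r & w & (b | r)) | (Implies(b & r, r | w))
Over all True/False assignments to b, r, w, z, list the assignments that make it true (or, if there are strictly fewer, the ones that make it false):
is always true.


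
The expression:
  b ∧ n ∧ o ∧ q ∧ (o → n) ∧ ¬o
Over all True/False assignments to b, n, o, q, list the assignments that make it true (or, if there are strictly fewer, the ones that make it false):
is never true.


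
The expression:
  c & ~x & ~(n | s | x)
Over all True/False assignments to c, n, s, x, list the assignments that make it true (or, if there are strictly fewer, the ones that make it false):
is true only for:
  c=True, n=False, s=False, x=False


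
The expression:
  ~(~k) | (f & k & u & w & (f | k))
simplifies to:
k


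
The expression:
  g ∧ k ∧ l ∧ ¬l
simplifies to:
False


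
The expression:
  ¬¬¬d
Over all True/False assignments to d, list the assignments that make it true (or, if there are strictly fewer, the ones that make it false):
is true only for:
  d=False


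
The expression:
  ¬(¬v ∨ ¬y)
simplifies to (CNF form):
v ∧ y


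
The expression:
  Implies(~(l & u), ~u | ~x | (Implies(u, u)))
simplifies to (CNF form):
True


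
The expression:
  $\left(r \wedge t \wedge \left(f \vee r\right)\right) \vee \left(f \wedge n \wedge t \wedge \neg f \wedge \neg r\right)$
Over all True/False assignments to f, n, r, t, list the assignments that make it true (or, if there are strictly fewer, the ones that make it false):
is true only for:
  f=False, n=False, r=True, t=True;
  f=False, n=True, r=True, t=True;
  f=True, n=False, r=True, t=True;
  f=True, n=True, r=True, t=True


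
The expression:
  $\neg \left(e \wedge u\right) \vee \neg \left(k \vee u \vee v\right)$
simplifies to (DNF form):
$\neg e \vee \neg u$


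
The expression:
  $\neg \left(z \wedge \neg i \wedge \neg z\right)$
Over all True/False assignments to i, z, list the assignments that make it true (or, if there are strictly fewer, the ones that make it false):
is always true.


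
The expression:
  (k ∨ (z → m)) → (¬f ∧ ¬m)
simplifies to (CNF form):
¬m ∧ (z ∨ ¬f) ∧ (¬f ∨ ¬k)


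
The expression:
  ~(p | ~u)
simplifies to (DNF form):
u & ~p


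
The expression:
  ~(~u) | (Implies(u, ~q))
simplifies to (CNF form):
True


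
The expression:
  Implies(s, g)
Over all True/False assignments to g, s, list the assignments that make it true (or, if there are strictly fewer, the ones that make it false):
is false only for:
  g=False, s=True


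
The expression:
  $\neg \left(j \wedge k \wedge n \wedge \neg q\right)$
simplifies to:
$q \vee \neg j \vee \neg k \vee \neg n$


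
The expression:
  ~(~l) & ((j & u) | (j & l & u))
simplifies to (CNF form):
j & l & u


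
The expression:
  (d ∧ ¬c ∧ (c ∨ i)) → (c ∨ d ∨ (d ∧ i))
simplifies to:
True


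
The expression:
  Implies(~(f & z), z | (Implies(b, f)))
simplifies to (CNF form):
f | z | ~b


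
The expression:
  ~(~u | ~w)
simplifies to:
u & w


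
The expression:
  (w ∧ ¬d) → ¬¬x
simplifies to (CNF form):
d ∨ x ∨ ¬w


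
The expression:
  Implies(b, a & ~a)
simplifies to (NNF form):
~b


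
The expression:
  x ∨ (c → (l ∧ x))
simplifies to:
x ∨ ¬c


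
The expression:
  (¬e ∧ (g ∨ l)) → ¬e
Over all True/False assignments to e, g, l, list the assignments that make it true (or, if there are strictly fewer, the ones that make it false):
is always true.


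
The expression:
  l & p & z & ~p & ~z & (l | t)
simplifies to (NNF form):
False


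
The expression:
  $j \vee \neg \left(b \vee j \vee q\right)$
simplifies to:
$j \vee \left(\neg b \wedge \neg q\right)$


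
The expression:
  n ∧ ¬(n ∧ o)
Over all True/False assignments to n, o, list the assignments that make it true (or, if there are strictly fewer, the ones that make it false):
is true only for:
  n=True, o=False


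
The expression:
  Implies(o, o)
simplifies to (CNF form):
True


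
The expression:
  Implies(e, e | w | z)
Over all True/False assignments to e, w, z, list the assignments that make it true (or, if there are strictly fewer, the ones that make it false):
is always true.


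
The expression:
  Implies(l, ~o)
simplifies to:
~l | ~o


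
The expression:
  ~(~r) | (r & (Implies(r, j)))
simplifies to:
r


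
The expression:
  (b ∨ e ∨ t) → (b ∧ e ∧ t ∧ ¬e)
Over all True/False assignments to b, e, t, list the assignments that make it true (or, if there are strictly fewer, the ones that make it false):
is true only for:
  b=False, e=False, t=False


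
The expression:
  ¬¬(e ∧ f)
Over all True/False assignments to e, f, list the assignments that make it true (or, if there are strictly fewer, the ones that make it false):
is true only for:
  e=True, f=True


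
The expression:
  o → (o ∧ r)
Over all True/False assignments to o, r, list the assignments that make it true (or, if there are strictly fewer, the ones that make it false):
is false only for:
  o=True, r=False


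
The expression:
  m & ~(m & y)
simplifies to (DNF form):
m & ~y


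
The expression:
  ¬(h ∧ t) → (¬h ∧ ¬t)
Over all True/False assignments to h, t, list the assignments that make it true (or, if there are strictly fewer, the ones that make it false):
is true only for:
  h=False, t=False;
  h=True, t=True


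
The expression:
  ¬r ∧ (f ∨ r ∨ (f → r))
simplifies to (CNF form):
¬r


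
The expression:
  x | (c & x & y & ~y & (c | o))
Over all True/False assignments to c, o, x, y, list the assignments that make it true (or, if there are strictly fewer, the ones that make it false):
is true only for:
  c=False, o=False, x=True, y=False;
  c=False, o=False, x=True, y=True;
  c=False, o=True, x=True, y=False;
  c=False, o=True, x=True, y=True;
  c=True, o=False, x=True, y=False;
  c=True, o=False, x=True, y=True;
  c=True, o=True, x=True, y=False;
  c=True, o=True, x=True, y=True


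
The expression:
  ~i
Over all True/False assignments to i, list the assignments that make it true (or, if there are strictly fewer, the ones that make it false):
is true only for:
  i=False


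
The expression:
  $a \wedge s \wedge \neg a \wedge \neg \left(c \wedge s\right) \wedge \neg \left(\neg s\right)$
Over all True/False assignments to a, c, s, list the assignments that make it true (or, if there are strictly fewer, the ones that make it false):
is never true.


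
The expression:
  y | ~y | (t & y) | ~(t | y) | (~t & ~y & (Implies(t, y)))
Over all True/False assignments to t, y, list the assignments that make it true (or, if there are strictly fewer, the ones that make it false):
is always true.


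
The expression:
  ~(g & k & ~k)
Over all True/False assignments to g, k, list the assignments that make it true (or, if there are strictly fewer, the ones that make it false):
is always true.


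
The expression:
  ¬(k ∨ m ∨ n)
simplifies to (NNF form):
¬k ∧ ¬m ∧ ¬n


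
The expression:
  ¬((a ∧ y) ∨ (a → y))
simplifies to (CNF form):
a ∧ ¬y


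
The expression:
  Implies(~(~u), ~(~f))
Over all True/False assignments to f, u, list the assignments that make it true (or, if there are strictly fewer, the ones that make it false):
is false only for:
  f=False, u=True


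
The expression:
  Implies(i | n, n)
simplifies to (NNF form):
n | ~i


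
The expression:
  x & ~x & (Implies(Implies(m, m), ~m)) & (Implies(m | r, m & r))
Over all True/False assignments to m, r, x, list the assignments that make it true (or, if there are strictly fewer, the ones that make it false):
is never true.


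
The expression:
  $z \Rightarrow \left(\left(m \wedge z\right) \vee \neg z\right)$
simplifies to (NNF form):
$m \vee \neg z$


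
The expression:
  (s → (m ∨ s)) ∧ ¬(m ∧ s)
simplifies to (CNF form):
¬m ∨ ¬s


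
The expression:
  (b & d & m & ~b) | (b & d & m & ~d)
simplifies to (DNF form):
False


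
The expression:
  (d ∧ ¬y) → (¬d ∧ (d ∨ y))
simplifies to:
y ∨ ¬d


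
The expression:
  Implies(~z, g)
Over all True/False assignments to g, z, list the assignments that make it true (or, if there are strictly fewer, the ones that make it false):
is false only for:
  g=False, z=False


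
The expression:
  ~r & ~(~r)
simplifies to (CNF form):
False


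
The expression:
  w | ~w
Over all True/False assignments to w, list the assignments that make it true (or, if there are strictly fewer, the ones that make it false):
is always true.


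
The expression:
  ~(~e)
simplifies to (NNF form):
e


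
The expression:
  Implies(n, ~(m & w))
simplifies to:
~m | ~n | ~w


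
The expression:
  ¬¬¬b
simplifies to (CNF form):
¬b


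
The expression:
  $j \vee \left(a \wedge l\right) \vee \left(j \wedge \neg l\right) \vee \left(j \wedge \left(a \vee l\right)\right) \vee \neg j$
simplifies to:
$\text{True}$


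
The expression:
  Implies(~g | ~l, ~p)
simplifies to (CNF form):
(g | ~p) & (l | ~p)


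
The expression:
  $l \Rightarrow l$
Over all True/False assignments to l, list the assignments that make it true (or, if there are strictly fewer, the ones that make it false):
is always true.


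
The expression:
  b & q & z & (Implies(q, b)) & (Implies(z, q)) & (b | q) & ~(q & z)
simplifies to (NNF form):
False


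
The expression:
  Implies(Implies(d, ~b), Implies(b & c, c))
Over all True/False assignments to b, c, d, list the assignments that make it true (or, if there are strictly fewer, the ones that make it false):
is always true.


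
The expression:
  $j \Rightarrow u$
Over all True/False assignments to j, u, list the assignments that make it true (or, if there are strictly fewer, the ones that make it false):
is false only for:
  j=True, u=False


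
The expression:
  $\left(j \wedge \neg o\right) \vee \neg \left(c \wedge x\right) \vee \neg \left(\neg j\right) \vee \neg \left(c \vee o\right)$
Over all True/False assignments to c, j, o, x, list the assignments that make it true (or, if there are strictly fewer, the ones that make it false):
is false only for:
  c=True, j=False, o=False, x=True;
  c=True, j=False, o=True, x=True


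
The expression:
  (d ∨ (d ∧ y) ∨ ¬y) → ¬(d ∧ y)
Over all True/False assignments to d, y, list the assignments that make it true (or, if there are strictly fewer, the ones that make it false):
is false only for:
  d=True, y=True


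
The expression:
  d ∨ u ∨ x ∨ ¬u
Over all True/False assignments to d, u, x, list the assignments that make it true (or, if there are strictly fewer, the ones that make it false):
is always true.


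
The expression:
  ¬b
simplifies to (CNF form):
¬b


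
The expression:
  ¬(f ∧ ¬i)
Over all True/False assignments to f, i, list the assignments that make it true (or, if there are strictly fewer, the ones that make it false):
is false only for:
  f=True, i=False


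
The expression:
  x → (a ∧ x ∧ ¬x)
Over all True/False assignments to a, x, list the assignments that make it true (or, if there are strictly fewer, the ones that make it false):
is true only for:
  a=False, x=False;
  a=True, x=False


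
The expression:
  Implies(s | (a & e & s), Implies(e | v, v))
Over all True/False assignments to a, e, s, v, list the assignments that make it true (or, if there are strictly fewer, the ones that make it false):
is false only for:
  a=False, e=True, s=True, v=False;
  a=True, e=True, s=True, v=False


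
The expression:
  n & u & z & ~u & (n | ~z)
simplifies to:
False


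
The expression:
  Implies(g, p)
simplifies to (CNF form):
p | ~g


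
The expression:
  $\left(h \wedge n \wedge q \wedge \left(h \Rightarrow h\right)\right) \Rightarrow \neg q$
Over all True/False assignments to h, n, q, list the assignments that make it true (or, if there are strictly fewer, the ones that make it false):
is false only for:
  h=True, n=True, q=True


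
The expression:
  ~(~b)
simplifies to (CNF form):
b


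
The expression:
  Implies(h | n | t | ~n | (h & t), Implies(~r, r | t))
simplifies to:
r | t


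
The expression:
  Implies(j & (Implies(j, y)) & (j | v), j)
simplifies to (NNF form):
True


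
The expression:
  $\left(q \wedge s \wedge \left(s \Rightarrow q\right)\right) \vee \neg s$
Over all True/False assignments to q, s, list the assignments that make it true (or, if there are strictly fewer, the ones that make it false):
is false only for:
  q=False, s=True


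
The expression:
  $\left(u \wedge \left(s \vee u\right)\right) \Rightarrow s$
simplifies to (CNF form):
$s \vee \neg u$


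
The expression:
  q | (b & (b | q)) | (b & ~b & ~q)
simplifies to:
b | q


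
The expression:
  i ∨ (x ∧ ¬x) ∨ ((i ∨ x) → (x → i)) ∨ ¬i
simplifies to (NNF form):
True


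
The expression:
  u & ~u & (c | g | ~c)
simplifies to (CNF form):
False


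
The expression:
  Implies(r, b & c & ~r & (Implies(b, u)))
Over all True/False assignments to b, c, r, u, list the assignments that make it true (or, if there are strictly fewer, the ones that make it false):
is true only for:
  b=False, c=False, r=False, u=False;
  b=False, c=False, r=False, u=True;
  b=False, c=True, r=False, u=False;
  b=False, c=True, r=False, u=True;
  b=True, c=False, r=False, u=False;
  b=True, c=False, r=False, u=True;
  b=True, c=True, r=False, u=False;
  b=True, c=True, r=False, u=True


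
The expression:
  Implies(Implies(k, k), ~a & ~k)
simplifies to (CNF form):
~a & ~k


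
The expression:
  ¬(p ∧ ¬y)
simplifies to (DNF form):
y ∨ ¬p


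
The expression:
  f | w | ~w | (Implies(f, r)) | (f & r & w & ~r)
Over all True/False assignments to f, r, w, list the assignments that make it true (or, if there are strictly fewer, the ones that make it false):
is always true.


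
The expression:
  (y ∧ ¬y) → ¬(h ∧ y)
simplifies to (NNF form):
True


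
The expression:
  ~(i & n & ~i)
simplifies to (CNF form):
True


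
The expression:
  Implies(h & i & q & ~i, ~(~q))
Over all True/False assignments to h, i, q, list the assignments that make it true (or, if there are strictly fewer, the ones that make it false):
is always true.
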